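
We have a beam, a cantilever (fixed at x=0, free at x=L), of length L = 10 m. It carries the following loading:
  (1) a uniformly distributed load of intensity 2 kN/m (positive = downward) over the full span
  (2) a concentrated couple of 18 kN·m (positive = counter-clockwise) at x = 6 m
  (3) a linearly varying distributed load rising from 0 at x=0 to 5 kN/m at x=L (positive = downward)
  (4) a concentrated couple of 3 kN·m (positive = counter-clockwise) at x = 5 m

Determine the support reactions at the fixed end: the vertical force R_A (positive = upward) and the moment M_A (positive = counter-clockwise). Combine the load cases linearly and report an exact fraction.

Load 1 — uniform load w=2 kN/m over full span:
  R_A = wL = 2·10 = 20 kN
  M_A = wL²/2 = 2·10²/2 = 100 kN·m
Load 2 — applied couple M₀=18 kN·m at a=6 m (b=L-a=4):
  R_A = 0 kN
  M_A = -M₀ = -18 kN·m
Load 3 — triangular load w₀=5 kN/m (0→w₀ over full span):
  R_A = w₀L/2 = 5·10/2 = 25 kN
  M_A = w₀L²/3 = 5·10²/3 = 500/3 kN·m
Load 4 — applied couple M₀=3 kN·m at a=5 m (b=L-a=5):
  R_A = 0 kN
  M_A = -M₀ = -3 kN·m
Superposition: R_A = 45 kN, M_A = 737/3 kN·m

R_A = 45 kN, M_A = 737/3 kN·m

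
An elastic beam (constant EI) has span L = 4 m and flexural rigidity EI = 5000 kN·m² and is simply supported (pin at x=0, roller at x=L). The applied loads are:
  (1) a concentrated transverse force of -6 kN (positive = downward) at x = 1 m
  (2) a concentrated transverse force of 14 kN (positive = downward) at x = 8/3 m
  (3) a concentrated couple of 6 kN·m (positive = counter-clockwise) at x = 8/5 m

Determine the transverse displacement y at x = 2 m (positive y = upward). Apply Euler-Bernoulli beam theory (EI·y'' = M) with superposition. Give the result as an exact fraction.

y(2) = -33377/20250000 m

Load 1 — point force P=-6 kN at a=1 m (b=L-a=3):
  y_1 = -Pa(L-x)(2Lx-a²-x²)/(6LEI)  [x>a] = -(-6)·1·(4-2)·(2·4·2-1²-2²)/(6·4·5000) = 11/10000 m
Load 2 — point force P=14 kN at a=8/3 m (b=L-a=4/3):
  y_2 = -Pbx(L²-b²-x²)/(6LEI)  [x≤a] = -14·(4/3)·2·(4²-(4/3)²-2²)/(6·4·5000) = -161/50625 m
Load 3 — applied couple M₀=6 kN·m at a=8/5 m (b=L-a=12/5):
  y_3 = (M₀x³/(6L)-M₀(x-a)²/2+C₁x)/EI  [x>a] with C₁=M₀(3b²-L²)/(6L)=8/25 = (6·2³/(6·4)-6·(2-(8/5))²/2+(8/25)·2)/5000 = 27/62500 m
Superposition: y = Σ y_i = -33377/20250000 m ≈ -0.001648 m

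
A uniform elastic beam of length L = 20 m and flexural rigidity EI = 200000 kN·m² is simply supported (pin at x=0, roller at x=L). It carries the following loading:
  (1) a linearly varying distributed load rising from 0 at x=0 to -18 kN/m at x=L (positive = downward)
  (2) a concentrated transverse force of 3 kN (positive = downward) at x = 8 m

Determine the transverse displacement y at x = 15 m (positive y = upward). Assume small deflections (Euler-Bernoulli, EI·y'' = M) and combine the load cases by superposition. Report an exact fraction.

y(15) = 218149/3200000 m

Load 1 — triangular load w₀=-18 kN/m (0→w₀ over full span):
  y_1 = -w₀x(7L⁴-10L²x²+3x⁴)/(360LEI) = -(-18)·15·(7·20⁴-10·20²·15²+3·15⁴)/(360·20·200000) = 357/5120 m
Load 2 — point force P=3 kN at a=8 m (b=L-a=12):
  y_2 = -Pa(L-x)(2Lx-a²-x²)/(6LEI)  [x>a] = -3·8·(20-15)·(2·20·15-8²-15²)/(6·20·200000) = -311/200000 m
Superposition: y = Σ y_i = 218149/3200000 m ≈ 0.068172 m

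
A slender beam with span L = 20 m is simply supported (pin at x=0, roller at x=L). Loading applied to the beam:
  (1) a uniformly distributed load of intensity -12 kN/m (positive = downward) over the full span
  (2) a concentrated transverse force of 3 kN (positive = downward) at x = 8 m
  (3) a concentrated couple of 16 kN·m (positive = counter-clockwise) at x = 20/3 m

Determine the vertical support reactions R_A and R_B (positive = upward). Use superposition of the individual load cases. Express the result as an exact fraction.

R_A = -587/5 kN, R_B = -598/5 kN

Load 1 — uniform load w=-12 kN/m over full span:
  R_A = wL/2 = (-12)·20/2 = -120 kN
  R_B = wL/2 = (-12)·20/2 = -120 kN
Load 2 — point force P=3 kN at a=8 m (b=L-a=12):
  R_A = Pb/L = 3·12/20 = 9/5 kN
  R_B = Pa/L = 3·8/20 = 6/5 kN
Load 3 — applied couple M₀=16 kN·m at a=20/3 m (b=L-a=40/3):
  R_A = M₀/L = 16/20 = 4/5 kN
  R_B = -M₀/L = -16/20 = -4/5 kN
Superposition: R_A = -587/5 kN, R_B = -598/5 kN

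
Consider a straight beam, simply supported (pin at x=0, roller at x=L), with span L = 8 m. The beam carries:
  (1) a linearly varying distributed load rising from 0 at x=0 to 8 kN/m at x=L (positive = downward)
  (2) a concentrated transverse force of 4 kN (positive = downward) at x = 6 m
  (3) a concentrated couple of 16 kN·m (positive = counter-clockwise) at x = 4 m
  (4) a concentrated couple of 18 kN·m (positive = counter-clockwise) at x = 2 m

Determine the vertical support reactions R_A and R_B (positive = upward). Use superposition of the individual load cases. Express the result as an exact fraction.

Load 1 — triangular load w₀=8 kN/m (0→w₀ over full span):
  R_A = w₀L/6 = 8·8/6 = 32/3 kN
  R_B = w₀L/3 = 8·8/3 = 64/3 kN
Load 2 — point force P=4 kN at a=6 m (b=L-a=2):
  R_A = Pb/L = 4·2/8 = 1 kN
  R_B = Pa/L = 4·6/8 = 3 kN
Load 3 — applied couple M₀=16 kN·m at a=4 m (b=L-a=4):
  R_A = M₀/L = 16/8 = 2 kN
  R_B = -M₀/L = -16/8 = -2 kN
Load 4 — applied couple M₀=18 kN·m at a=2 m (b=L-a=6):
  R_A = M₀/L = 18/8 = 9/4 kN
  R_B = -M₀/L = -18/8 = -9/4 kN
Superposition: R_A = 191/12 kN, R_B = 241/12 kN

R_A = 191/12 kN, R_B = 241/12 kN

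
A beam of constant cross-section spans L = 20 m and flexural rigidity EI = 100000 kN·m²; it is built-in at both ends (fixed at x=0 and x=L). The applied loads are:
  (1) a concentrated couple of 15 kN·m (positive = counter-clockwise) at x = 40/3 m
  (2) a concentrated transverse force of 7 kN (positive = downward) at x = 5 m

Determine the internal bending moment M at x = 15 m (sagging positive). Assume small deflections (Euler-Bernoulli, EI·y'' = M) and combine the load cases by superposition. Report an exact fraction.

M(15) = -195/32 kN·m

Load 1 — applied couple M₀=15 kN·m at a=40/3 m (b=L-a=20/3):
  M_1 = R_Ax - M_A - M₀  [x>a] with R_A=1, M_A=5 = 1·15 - 5 - 15 = -5 kN·m
Load 2 — point force P=7 kN at a=5 m (b=L-a=15):
  M_2 = Pa²(a+3b)(L-x)/L³ - Pa²b/L²  [x>a] = 7·5²·(5+3·15)·(20-15)/20³ - 7·5²·15/20² = -35/32 kN·m
Superposition: M = Σ M_i = -195/32 kN·m ≈ -6.093750 kN·m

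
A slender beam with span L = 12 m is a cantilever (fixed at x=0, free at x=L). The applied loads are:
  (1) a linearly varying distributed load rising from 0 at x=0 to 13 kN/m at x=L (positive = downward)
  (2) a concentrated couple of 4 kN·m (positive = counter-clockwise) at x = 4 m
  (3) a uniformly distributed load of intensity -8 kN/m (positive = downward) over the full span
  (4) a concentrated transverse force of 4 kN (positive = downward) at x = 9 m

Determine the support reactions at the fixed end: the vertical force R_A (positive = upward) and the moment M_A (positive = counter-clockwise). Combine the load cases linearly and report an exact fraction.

R_A = -14 kN, M_A = 80 kN·m

Load 1 — triangular load w₀=13 kN/m (0→w₀ over full span):
  R_A = w₀L/2 = 13·12/2 = 78 kN
  M_A = w₀L²/3 = 13·12²/3 = 624 kN·m
Load 2 — applied couple M₀=4 kN·m at a=4 m (b=L-a=8):
  R_A = 0 kN
  M_A = -M₀ = -4 kN·m
Load 3 — uniform load w=-8 kN/m over full span:
  R_A = wL = (-8)·12 = -96 kN
  M_A = wL²/2 = (-8)·12²/2 = -576 kN·m
Load 4 — point force P=4 kN at a=9 m (b=L-a=3):
  R_A = P = 4 kN
  M_A = Pa = 4·9 = 36 kN·m
Superposition: R_A = -14 kN, M_A = 80 kN·m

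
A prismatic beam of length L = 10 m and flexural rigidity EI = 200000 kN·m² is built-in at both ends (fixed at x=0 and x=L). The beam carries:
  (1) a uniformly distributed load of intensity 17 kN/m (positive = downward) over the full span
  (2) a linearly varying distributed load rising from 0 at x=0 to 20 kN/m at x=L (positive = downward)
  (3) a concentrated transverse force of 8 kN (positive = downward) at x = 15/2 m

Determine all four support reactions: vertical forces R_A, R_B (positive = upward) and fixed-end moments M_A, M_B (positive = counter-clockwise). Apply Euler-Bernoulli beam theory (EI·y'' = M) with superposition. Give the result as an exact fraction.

R_A = 465/4 kN, M_A = 2545/12 kN·m, R_B = 647/4 kN, M_B = -3035/12 kN·m

Load 1 — uniform load w=17 kN/m over full span:
  R_A = wL/2 = 17·10/2 = 85 kN
  M_A = wL²/12 = 17·10²/12 = 425/3 kN·m
  R_B = wL/2 = 17·10/2 = 85 kN
  M_B = -wL²/12 = -17·10²/12 = -425/3 kN·m
Load 2 — triangular load w₀=20 kN/m (0→w₀ over full span):
  R_A = 3w₀L/20 = 3·20·10/20 = 30 kN
  M_A = w₀L²/30 = 20·10²/30 = 200/3 kN·m
  R_B = 7w₀L/20 = 7·20·10/20 = 70 kN
  M_B = -w₀L²/20 = -20·10²/20 = -100 kN·m
Load 3 — point force P=8 kN at a=15/2 m (b=L-a=5/2):
  R_A = Pb²(3a+b)/L³ = 8·(5/2)²·(3·(15/2)+(5/2))/10³ = 5/4 kN
  M_A = Pab²/L² = 8·(15/2)·(5/2)²/10² = 15/4 kN·m
  R_B = Pa²(a+3b)/L³ = 8·(15/2)²·((15/2)+3·(5/2))/10³ = 27/4 kN
  M_B = -Pa²b/L² = -8·(15/2)²·(5/2)/10² = -45/4 kN·m
Superposition: R_A = 465/4 kN, M_A = 2545/12 kN·m, R_B = 647/4 kN, M_B = -3035/12 kN·m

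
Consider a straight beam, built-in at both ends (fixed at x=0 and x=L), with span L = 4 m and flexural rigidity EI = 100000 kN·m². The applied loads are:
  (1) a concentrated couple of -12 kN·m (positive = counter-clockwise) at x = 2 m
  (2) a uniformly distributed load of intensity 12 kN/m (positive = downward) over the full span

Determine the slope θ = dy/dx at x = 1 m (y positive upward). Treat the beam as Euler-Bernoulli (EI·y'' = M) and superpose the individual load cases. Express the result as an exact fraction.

θ(1) = -21/400000 rad

Load 1 — applied couple M₀=-12 kN·m at a=2 m (b=L-a=2):
  θ_1 = (R_Ax²/2 - M_Ax)/EI  [x≤a] with R_A=-9/2, M_A=-3 = ((-9/2)·1²/2 - (-3)·1)/100000 = 3/400000 rad
Load 2 — uniform load w=12 kN/m over full span:
  θ_2 = -wx(L-x)(L-2x)/(12EI) = -12·1·(4-1)·(4-2·1)/(12·100000) = -3/50000 rad
Superposition: θ = Σ θ_i = -21/400000 rad ≈ -0.000053 rad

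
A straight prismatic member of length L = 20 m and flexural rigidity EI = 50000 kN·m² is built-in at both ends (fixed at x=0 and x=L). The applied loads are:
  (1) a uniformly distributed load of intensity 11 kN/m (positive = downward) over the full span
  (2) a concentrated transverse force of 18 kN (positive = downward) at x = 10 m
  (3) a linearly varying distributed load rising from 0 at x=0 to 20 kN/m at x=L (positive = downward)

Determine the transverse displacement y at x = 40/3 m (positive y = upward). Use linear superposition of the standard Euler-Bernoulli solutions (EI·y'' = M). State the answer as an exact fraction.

Load 1 — uniform load w=11 kN/m over full span:
  y_1 = -wx²(L-x)²/(24EI) = -11·(40/3)²·(20-(40/3))²/(24·50000) = -88/1215 m
Load 2 — point force P=18 kN at a=10 m (b=L-a=10):
  y_2 = -Pa²(L-x)²(3bL-(3b+a)(L-x))/(6L³EI)  [x>a] = -18·10²·(20-(40/3))²·(3·10·20-(3·10+10)·(20-(40/3)))/(6·20³·50000) = -1/90 m
Load 3 — triangular load w₀=20 kN/m (0→w₀ over full span):
  y_3 = -w₀x²(L-x)²(x+2L)/(120LEI) = -20·(40/3)²·(20-(40/3))²·((40/3)+2·20)/(120·20·50000) = -256/3645 m
Superposition: y = Σ y_i = -1121/7290 m ≈ -0.153772 m

y(40/3) = -1121/7290 m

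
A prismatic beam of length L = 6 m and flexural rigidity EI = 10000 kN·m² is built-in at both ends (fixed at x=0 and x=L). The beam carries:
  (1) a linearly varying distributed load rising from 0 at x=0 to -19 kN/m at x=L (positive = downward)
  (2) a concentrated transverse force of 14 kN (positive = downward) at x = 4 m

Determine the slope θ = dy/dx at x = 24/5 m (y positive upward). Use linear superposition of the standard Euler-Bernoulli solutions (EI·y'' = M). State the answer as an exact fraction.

Load 1 — triangular load w₀=-19 kN/m (0→w₀ over full span):
  θ_1 = -w₀(2x(L-x)(L-2x)(x+2L)+x²(L-x)²)/(120LEI) = -(-19)·(2·(24/5)·(6-(24/5))·(6-2·(24/5))·((24/5)+2·6)+(24/5)²·(6-(24/5))²)/(120·6·10000) = -684/390625 rad
Load 2 — point force P=14 kN at a=4 m (b=L-a=2):
  θ_2 = Pa²(L-x)(2bL-(3b+a)(L-x))/(2L³EI)  [x>a] = 14·4²·(6-(24/5))·(2·2·6-(3·2+4)·(6-(24/5)))/(2·6³·10000) = 7/9375 rad
Superposition: θ = Σ θ_i = -1177/1171875 rad ≈ -0.001004 rad

θ(24/5) = -1177/1171875 rad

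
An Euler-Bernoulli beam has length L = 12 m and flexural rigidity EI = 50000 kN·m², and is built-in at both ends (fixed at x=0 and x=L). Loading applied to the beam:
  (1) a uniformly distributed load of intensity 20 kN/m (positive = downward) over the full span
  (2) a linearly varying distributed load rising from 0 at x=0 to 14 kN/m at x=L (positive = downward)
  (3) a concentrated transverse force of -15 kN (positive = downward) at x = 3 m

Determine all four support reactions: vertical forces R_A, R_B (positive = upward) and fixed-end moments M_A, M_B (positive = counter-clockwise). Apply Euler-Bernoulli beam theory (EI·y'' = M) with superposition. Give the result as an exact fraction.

Load 1 — uniform load w=20 kN/m over full span:
  R_A = wL/2 = 20·12/2 = 120 kN
  M_A = wL²/12 = 20·12²/12 = 240 kN·m
  R_B = wL/2 = 20·12/2 = 120 kN
  M_B = -wL²/12 = -20·12²/12 = -240 kN·m
Load 2 — triangular load w₀=14 kN/m (0→w₀ over full span):
  R_A = 3w₀L/20 = 3·14·12/20 = 126/5 kN
  M_A = w₀L²/30 = 14·12²/30 = 336/5 kN·m
  R_B = 7w₀L/20 = 7·14·12/20 = 294/5 kN
  M_B = -w₀L²/20 = -14·12²/20 = -504/5 kN·m
Load 3 — point force P=-15 kN at a=3 m (b=L-a=9):
  R_A = Pb²(3a+b)/L³ = (-15)·9²·(3·3+9)/12³ = -405/32 kN
  M_A = Pab²/L² = (-15)·3·9²/12² = -405/16 kN·m
  R_B = Pa²(a+3b)/L³ = (-15)·3²·(3+3·9)/12³ = -75/32 kN
  M_B = -Pa²b/L² = -(-15)·3²·9/12² = 135/16 kN·m
Superposition: R_A = 21207/160 kN, M_A = 22551/80 kN·m, R_B = 28233/160 kN, M_B = -26589/80 kN·m

R_A = 21207/160 kN, M_A = 22551/80 kN·m, R_B = 28233/160 kN, M_B = -26589/80 kN·m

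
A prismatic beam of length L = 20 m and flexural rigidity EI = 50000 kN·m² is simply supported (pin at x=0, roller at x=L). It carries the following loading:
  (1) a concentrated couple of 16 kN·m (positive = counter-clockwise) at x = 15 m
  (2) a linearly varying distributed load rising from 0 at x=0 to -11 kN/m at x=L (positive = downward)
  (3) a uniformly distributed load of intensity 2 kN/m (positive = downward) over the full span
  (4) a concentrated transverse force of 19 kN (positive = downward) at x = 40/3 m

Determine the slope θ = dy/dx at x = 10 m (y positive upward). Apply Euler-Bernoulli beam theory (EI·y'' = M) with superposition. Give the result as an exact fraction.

Load 1 — applied couple M₀=16 kN·m at a=15 m (b=L-a=5):
  θ_1 = (M₀x²/(2L)+C₁)/EI  [x≤a] with C₁=M₀(3b²-L²)/(6L)=-130/3 = (16·10²/(2·20)+(-130/3))/50000 = -1/15000 rad
Load 2 — triangular load w₀=-11 kN/m (0→w₀ over full span):
  θ_2 = -w₀(7L⁴-30L²x²+15x⁴)/(360LEI) = -(-11)·(7·20⁴-30·20²·10²+15·10⁴)/(360·20·50000) = 77/36000 rad
Load 3 — uniform load w=2 kN/m over full span:
  θ_3 = -w(L³-6Lx²+4x³)/(24EI) = -2·(20³-6·20·10²+4·10³)/(24·50000) = 0 rad
Load 4 — point force P=19 kN at a=40/3 m (b=L-a=20/3):
  θ_4 = -Pb(L²-b²-3x²)/(6LEI)  [x≤a] = -19·(20/3)·(20²-(20/3)²-3·10²)/(6·20·50000) = -19/16200 rad
Superposition: θ = Σ θ_i = 1457/1620000 rad ≈ 0.000899 rad

θ(10) = 1457/1620000 rad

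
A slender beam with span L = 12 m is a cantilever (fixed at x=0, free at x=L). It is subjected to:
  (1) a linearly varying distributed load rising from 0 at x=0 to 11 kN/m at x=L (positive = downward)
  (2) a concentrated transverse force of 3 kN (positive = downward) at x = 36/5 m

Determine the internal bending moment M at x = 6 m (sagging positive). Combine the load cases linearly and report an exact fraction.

Load 1 — triangular load w₀=11 kN/m (0→w₀ over full span):
  M_1 = w₀Lx/2 - w₀L²/3 - w₀x³/(6L) = 11·12·6/2 - 11·12²/3 - 11·6³/(6·12) = -165 kN·m
Load 2 — point force P=3 kN at a=36/5 m (b=L-a=24/5):
  M_2 = -P(a-x)  [x≤a] = -3·((36/5)-6) = -18/5 kN·m
Superposition: M = Σ M_i = -843/5 kN·m ≈ -168.600000 kN·m

M(6) = -843/5 kN·m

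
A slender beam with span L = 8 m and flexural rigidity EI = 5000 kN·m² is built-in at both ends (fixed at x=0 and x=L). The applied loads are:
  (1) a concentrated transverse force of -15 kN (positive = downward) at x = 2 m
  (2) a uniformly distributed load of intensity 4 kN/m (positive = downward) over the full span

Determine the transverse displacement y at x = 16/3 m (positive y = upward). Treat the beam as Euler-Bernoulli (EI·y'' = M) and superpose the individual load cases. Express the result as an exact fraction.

y(16/3) = -1283/303750 m

Load 1 — point force P=-15 kN at a=2 m (b=L-a=6):
  y_1 = -Pa²(L-x)²(3bL-(3b+a)(L-x))/(6L³EI)  [x>a] = -(-15)·2²·(8-(16/3))²·(3·6·8-(3·6+2)·(8-(16/3)))/(6·8³·5000) = 17/6750 m
Load 2 — uniform load w=4 kN/m over full span:
  y_2 = -wx²(L-x)²/(24EI) = -4·(16/3)²·(8-(16/3))²/(24·5000) = -1024/151875 m
Superposition: y = Σ y_i = -1283/303750 m ≈ -0.004224 m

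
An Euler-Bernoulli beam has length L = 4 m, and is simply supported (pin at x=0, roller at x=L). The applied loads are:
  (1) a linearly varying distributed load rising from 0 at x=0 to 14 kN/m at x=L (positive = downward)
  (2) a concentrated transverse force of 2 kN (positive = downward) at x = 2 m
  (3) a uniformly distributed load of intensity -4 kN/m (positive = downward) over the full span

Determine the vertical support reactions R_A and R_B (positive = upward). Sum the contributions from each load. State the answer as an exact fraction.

Load 1 — triangular load w₀=14 kN/m (0→w₀ over full span):
  R_A = w₀L/6 = 14·4/6 = 28/3 kN
  R_B = w₀L/3 = 14·4/3 = 56/3 kN
Load 2 — point force P=2 kN at a=2 m (b=L-a=2):
  R_A = Pb/L = 2·2/4 = 1 kN
  R_B = Pa/L = 2·2/4 = 1 kN
Load 3 — uniform load w=-4 kN/m over full span:
  R_A = wL/2 = (-4)·4/2 = -8 kN
  R_B = wL/2 = (-4)·4/2 = -8 kN
Superposition: R_A = 7/3 kN, R_B = 35/3 kN

R_A = 7/3 kN, R_B = 35/3 kN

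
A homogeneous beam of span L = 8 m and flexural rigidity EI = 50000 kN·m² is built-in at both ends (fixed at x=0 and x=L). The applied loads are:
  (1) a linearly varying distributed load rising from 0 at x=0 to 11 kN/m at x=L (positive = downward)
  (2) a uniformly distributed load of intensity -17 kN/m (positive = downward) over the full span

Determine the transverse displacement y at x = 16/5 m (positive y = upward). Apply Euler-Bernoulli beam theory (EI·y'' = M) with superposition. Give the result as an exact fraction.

Load 1 — triangular load w₀=11 kN/m (0→w₀ over full span):
  y_1 = -w₀x²(L-x)²(x+2L)/(120LEI) = -11·(16/5)²·(8-(16/5))²·((16/5)+2·8)/(120·8·50000) = -50688/48828125 m
Load 2 — uniform load w=-17 kN/m over full span:
  y_2 = -wx²(L-x)²/(24EI) = -(-17)·(16/5)²·(8-(16/5))²/(24·50000) = 6528/1953125 m
Superposition: y = Σ y_i = 112512/48828125 m ≈ 0.002304 m

y(16/5) = 112512/48828125 m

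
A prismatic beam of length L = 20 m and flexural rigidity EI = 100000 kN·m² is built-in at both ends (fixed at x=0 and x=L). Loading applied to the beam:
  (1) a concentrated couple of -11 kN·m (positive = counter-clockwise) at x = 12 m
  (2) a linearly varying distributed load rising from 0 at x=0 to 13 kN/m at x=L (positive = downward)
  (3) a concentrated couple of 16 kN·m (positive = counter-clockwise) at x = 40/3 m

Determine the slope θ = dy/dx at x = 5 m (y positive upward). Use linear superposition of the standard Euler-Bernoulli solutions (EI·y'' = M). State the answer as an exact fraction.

θ(5) = -192829/48000000 rad

Load 1 — applied couple M₀=-11 kN·m at a=12 m (b=L-a=8):
  θ_1 = (R_Ax²/2 - M_Ax)/EI  [x≤a] with R_A=-99/125, M_A=-88/25 = ((-99/125)·5²/2 - (-88/25)·5)/100000 = 77/1000000 rad
Load 2 — triangular load w₀=13 kN/m (0→w₀ over full span):
  θ_2 = -w₀(2x(L-x)(L-2x)(x+2L)+x²(L-x)²)/(120LEI) = -13·(2·5·(20-5)·(20-2·5)·(5+2·20)+5²·(20-5)²)/(120·20·100000) = -507/128000 rad
Load 3 — applied couple M₀=16 kN·m at a=40/3 m (b=L-a=20/3):
  θ_3 = (R_Ax²/2 - M_Ax)/EI  [x≤a] with R_A=16/15, M_A=16/3 = ((16/15)·5²/2 - (16/3)·5)/100000 = -1/7500 rad
Superposition: θ = Σ θ_i = -192829/48000000 rad ≈ -0.004017 rad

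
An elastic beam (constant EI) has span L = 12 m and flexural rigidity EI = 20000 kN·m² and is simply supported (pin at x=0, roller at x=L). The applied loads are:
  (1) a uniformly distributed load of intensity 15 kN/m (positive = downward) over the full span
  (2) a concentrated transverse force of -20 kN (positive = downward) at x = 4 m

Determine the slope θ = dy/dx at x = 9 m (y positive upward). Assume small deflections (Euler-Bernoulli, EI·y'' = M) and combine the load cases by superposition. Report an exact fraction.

Load 1 — uniform load w=15 kN/m over full span:
  θ_1 = -w(L³-6Lx²+4x³)/(24EI) = -15·(12³-6·12·9²+4·9³)/(24·20000) = 297/8000 rad
Load 2 — point force P=-20 kN at a=4 m (b=L-a=8):
  θ_2 = -Pa(2L²-6Lx+3x²+a²)/(6LEI)  [x>a] = -(-20)·4·(2·12²-6·12·9+3·9²+4²)/(6·12·20000) = -101/18000 rad
Superposition: θ = Σ θ_i = 2269/72000 rad ≈ 0.031514 rad

θ(9) = 2269/72000 rad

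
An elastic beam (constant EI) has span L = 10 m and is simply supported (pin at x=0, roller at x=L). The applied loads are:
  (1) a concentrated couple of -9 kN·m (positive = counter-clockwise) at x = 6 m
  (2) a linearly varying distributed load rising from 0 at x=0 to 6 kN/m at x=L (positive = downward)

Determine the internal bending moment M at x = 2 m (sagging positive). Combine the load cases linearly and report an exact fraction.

Load 1 — applied couple M₀=-9 kN·m at a=6 m (b=L-a=4):
  M_1 = M₀x/L  [x≤a] = (-9)·2/10 = -9/5 kN·m
Load 2 — triangular load w₀=6 kN/m (0→w₀ over full span):
  M_2 = w₀Lx/6 - w₀x³/(6L) = 6·10·2/6 - 6·2³/(6·10) = 96/5 kN·m
Superposition: M = Σ M_i = 87/5 kN·m ≈ 17.400000 kN·m

M(2) = 87/5 kN·m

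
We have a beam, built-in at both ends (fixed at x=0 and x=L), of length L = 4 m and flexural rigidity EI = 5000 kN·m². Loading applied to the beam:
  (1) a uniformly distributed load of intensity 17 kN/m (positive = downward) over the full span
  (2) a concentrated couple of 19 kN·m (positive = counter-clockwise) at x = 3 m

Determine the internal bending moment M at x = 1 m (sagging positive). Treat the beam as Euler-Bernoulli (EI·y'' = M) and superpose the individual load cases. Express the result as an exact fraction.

M(1) = 215/96 kN·m

Load 1 — uniform load w=17 kN/m over full span:
  M_1 = wLx/2 - wL²/12 - wx²/2 = 17·4·1/2 - 17·4²/12 - 17·1²/2 = 17/6 kN·m
Load 2 — applied couple M₀=19 kN·m at a=3 m (b=L-a=1):
  M_2 = R_Ax - M_A  [x≤a] with R_A=171/32, M_A=95/16 = (171/32)·1 - (95/16) = -19/32 kN·m
Superposition: M = Σ M_i = 215/96 kN·m ≈ 2.239583 kN·m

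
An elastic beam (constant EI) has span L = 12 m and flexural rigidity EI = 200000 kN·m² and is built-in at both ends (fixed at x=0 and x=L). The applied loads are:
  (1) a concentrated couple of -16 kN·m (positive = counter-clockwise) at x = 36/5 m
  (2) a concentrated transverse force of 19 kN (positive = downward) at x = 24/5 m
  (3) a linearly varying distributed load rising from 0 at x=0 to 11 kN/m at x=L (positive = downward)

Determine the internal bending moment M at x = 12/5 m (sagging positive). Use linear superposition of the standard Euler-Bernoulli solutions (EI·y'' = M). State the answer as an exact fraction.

Load 1 — applied couple M₀=-16 kN·m at a=36/5 m (b=L-a=24/5):
  M_1 = R_Ax - M_A  [x≤a] with R_A=-48/25, M_A=-128/25 = (-48/25)·(12/5) - (-128/25) = 64/125 kN·m
Load 2 — point force P=19 kN at a=24/5 m (b=L-a=36/5):
  M_2 = Pb²(3a+b)x/L³ - Pab²/L²  [x≤a] = 19·(36/5)²·(3·(24/5)+(36/5))·(12/5)/12³ - 19·(24/5)·(36/5)²/12² = -2052/625 kN·m
Load 3 — triangular load w₀=11 kN/m (0→w₀ over full span):
  M_3 = 3w₀Lx/20 - w₀L²/30 - w₀x³/(6L) = 3·11·12·(12/5)/20 - 11·12²/30 - 11·(12/5)³/(6·12) = -924/125 kN·m
Superposition: M = Σ M_i = -6352/625 kN·m ≈ -10.163200 kN·m

M(12/5) = -6352/625 kN·m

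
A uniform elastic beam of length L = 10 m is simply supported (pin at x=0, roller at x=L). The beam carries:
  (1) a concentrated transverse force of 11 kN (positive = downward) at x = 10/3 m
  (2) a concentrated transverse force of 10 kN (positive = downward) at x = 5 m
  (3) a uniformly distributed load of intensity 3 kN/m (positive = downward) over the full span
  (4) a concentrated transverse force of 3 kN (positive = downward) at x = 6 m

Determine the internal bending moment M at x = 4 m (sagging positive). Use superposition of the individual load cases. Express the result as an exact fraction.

Load 1 — point force P=11 kN at a=10/3 m (b=L-a=20/3):
  M_1 = Pa(L-x)/L  [x>a] = 11·(10/3)·(10-4)/10 = 22 kN·m
Load 2 — point force P=10 kN at a=5 m (b=L-a=5):
  M_2 = Pbx/L  [x≤a] = 10·5·4/10 = 20 kN·m
Load 3 — uniform load w=3 kN/m over full span:
  M_3 = wx(L-x)/2 = 3·4·(10-4)/2 = 36 kN·m
Load 4 — point force P=3 kN at a=6 m (b=L-a=4):
  M_4 = Pbx/L  [x≤a] = 3·4·4/10 = 24/5 kN·m
Superposition: M = Σ M_i = 414/5 kN·m ≈ 82.800000 kN·m

M(4) = 414/5 kN·m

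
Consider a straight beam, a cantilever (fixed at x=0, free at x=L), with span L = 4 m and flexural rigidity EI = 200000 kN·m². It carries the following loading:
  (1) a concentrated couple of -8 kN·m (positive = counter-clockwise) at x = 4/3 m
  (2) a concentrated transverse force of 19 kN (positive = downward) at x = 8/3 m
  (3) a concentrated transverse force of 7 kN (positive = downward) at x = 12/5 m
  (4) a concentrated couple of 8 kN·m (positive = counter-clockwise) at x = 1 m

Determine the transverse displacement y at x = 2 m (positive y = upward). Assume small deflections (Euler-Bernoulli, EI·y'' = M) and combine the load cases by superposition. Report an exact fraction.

Load 1 — applied couple M₀=-8 kN·m at a=4/3 m (b=L-a=8/3):
  y_1 = M₀a(2x-a)/(2EI)  [x>a] = (-8)·(4/3)·(2·2-(4/3))/(2·200000) = -2/28125 m
Load 2 — point force P=19 kN at a=8/3 m (b=L-a=4/3):
  y_2 = -Px²(3a-x)/(6EI)  [x≤a] = -19·2²·(3·(8/3)-2)/(6·200000) = -19/50000 m
Load 3 — point force P=7 kN at a=12/5 m (b=L-a=8/5):
  y_3 = -Px²(3a-x)/(6EI)  [x≤a] = -7·2²·(3·(12/5)-2)/(6·200000) = -91/750000 m
Load 4 — applied couple M₀=8 kN·m at a=1 m (b=L-a=3):
  y_4 = M₀a(2x-a)/(2EI)  [x>a] = 8·1·(2·2-1)/(2·200000) = 3/50000 m
Superposition: y = Σ y_i = -1153/2250000 m ≈ -0.000512 m

y(2) = -1153/2250000 m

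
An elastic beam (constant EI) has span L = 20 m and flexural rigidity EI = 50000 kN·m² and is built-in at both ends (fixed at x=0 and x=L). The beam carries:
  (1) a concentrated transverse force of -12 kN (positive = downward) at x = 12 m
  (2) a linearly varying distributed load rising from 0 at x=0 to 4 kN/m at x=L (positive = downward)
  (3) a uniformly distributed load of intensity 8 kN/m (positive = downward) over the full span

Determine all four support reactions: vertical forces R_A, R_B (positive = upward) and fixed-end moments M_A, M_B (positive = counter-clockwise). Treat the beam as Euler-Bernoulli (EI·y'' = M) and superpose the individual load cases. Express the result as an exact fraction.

Load 1 — point force P=-12 kN at a=12 m (b=L-a=8):
  R_A = Pb²(3a+b)/L³ = (-12)·8²·(3·12+8)/20³ = -528/125 kN
  M_A = Pab²/L² = (-12)·12·8²/20² = -576/25 kN·m
  R_B = Pa²(a+3b)/L³ = (-12)·12²·(12+3·8)/20³ = -972/125 kN
  M_B = -Pa²b/L² = -(-12)·12²·8/20² = 864/25 kN·m
Load 2 — triangular load w₀=4 kN/m (0→w₀ over full span):
  R_A = 3w₀L/20 = 3·4·20/20 = 12 kN
  M_A = w₀L²/30 = 4·20²/30 = 160/3 kN·m
  R_B = 7w₀L/20 = 7·4·20/20 = 28 kN
  M_B = -w₀L²/20 = -4·20²/20 = -80 kN·m
Load 3 — uniform load w=8 kN/m over full span:
  R_A = wL/2 = 8·20/2 = 80 kN
  M_A = wL²/12 = 8·20²/12 = 800/3 kN·m
  R_B = wL/2 = 8·20/2 = 80 kN
  M_B = -wL²/12 = -8·20²/12 = -800/3 kN·m
Superposition: R_A = 10972/125 kN, M_A = 7424/25 kN·m, R_B = 12528/125 kN, M_B = -23408/75 kN·m

R_A = 10972/125 kN, M_A = 7424/25 kN·m, R_B = 12528/125 kN, M_B = -23408/75 kN·m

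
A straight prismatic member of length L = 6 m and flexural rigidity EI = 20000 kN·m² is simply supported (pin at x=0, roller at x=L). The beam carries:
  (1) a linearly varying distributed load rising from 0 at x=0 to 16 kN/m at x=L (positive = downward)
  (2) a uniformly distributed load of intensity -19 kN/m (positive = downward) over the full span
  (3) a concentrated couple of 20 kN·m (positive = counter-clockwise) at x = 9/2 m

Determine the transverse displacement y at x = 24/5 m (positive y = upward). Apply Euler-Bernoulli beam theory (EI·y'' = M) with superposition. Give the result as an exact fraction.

y(24/5) = 2771703/625000000 m

Load 1 — triangular load w₀=16 kN/m (0→w₀ over full span):
  y_1 = -w₀x(7L⁴-10L²x²+3x⁴)/(360LEI) = -16·(24/5)·(7·6⁴-10·6²·(24/5)²+3·(24/5)⁴)/(360·6·20000) = -41148/9765625 m
Load 2 — uniform load w=-19 kN/m over full span:
  y_2 = -wx(L³-2Lx²+x³)/(24EI) = -(-19)·(24/5)·(6³-2·6·(24/5)²+(24/5)³)/(24·20000) = 14877/1562500 m
Load 3 — applied couple M₀=20 kN·m at a=9/2 m (b=L-a=3/2):
  y_3 = (M₀x³/(6L)-M₀(x-a)²/2+C₁x)/EI  [x>a] with C₁=M₀(3b²-L²)/(6L)=-65/4 = (20·(24/5)³/(6·6)-20·((24/5)-(9/2))²/2+(-65/4)·(24/5))/20000 = -873/1000000 m
Superposition: y = Σ y_i = 2771703/625000000 m ≈ 0.004435 m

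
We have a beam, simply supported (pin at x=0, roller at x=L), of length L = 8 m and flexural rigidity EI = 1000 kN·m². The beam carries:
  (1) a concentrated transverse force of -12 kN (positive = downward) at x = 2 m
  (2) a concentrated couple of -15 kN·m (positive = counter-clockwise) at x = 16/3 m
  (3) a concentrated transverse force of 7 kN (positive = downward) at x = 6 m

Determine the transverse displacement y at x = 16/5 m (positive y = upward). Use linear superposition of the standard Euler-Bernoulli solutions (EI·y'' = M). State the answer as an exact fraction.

y(16/5) = 1167/15625 m

Load 1 — point force P=-12 kN at a=2 m (b=L-a=6):
  y_1 = -Pa(L-x)(2Lx-a²-x²)/(6LEI)  [x>a] = -(-12)·2·(8-(16/5))·(2·8·(16/5)-2²-(16/5)²)/(6·8·1000) = 1386/15625 m
Load 2 — applied couple M₀=-15 kN·m at a=16/3 m (b=L-a=8/3):
  y_2 = (M₀x³/(6L)+C₁x)/EI  [x≤a] with C₁=M₀(3b²-L²)/(6L)=40/3 = ((-15)·(16/5)³/(6·8)+(40/3)·(16/5))/1000 = 304/9375 m
Load 3 — point force P=7 kN at a=6 m (b=L-a=2):
  y_3 = -Pbx(L²-b²-x²)/(6LEI)  [x≤a] = -7·2·(16/5)·(8²-2²-(16/5)²)/(6·8·1000) = -2177/46875 m
Superposition: y = Σ y_i = 1167/15625 m ≈ 0.074688 m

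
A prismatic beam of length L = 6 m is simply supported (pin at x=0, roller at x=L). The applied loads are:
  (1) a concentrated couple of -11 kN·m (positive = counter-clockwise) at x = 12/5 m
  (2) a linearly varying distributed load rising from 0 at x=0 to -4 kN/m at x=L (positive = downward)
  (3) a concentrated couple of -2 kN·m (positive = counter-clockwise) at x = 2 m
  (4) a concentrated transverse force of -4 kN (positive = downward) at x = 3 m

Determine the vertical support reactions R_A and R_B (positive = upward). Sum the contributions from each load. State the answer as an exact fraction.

Load 1 — applied couple M₀=-11 kN·m at a=12/5 m (b=L-a=18/5):
  R_A = M₀/L = (-11)/6 = -11/6 kN
  R_B = -M₀/L = -(-11)/6 = 11/6 kN
Load 2 — triangular load w₀=-4 kN/m (0→w₀ over full span):
  R_A = w₀L/6 = (-4)·6/6 = -4 kN
  R_B = w₀L/3 = (-4)·6/3 = -8 kN
Load 3 — applied couple M₀=-2 kN·m at a=2 m (b=L-a=4):
  R_A = M₀/L = (-2)/6 = -1/3 kN
  R_B = -M₀/L = -(-2)/6 = 1/3 kN
Load 4 — point force P=-4 kN at a=3 m (b=L-a=3):
  R_A = Pb/L = (-4)·3/6 = -2 kN
  R_B = Pa/L = (-4)·3/6 = -2 kN
Superposition: R_A = -49/6 kN, R_B = -47/6 kN

R_A = -49/6 kN, R_B = -47/6 kN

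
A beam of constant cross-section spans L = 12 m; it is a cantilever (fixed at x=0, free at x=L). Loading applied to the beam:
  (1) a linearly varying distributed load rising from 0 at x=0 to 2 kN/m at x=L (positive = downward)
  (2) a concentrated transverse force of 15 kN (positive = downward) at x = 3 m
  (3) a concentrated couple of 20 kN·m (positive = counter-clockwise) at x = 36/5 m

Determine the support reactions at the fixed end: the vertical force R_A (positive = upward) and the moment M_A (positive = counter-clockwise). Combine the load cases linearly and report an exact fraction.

Load 1 — triangular load w₀=2 kN/m (0→w₀ over full span):
  R_A = w₀L/2 = 2·12/2 = 12 kN
  M_A = w₀L²/3 = 2·12²/3 = 96 kN·m
Load 2 — point force P=15 kN at a=3 m (b=L-a=9):
  R_A = P = 15 kN
  M_A = Pa = 15·3 = 45 kN·m
Load 3 — applied couple M₀=20 kN·m at a=36/5 m (b=L-a=24/5):
  R_A = 0 kN
  M_A = -M₀ = -20 kN·m
Superposition: R_A = 27 kN, M_A = 121 kN·m

R_A = 27 kN, M_A = 121 kN·m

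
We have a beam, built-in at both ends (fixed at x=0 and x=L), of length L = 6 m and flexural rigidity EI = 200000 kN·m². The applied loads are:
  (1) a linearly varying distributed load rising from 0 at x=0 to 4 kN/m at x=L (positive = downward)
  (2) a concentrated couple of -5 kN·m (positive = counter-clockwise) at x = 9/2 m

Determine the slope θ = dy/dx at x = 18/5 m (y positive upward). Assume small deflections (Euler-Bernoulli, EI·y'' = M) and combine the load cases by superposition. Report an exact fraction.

Load 1 — triangular load w₀=4 kN/m (0→w₀ over full span):
  θ_1 = -w₀(2x(L-x)(L-2x)(x+2L)+x²(L-x)²)/(120LEI) = -4·(2·(18/5)·(6-(18/5))·(6-2·(18/5))·((18/5)+2·6)+(18/5)²·(6-(18/5))²)/(120·6·200000) = 27/3906250 rad
Load 2 — applied couple M₀=-5 kN·m at a=9/2 m (b=L-a=3/2):
  θ_2 = (R_Ax²/2 - M_Ax)/EI  [x≤a] with R_A=-15/16, M_A=-25/16 = ((-15/16)·(18/5)²/2 - (-25/16)·(18/5))/200000 = -9/4000000 rad
Superposition: θ = Σ θ_i = 2331/500000000 rad ≈ 0.000005 rad

θ(18/5) = 2331/500000000 rad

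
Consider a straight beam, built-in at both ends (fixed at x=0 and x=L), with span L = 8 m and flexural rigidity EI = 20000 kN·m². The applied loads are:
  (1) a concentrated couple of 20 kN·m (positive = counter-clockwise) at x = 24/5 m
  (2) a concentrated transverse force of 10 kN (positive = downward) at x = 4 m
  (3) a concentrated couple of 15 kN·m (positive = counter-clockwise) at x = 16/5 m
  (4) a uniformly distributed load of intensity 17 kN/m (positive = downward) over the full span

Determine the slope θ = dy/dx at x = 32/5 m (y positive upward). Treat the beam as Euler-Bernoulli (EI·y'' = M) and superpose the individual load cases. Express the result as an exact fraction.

θ(32/5) = 296/78125 rad

Load 1 — applied couple M₀=20 kN·m at a=24/5 m (b=L-a=16/5):
  θ_1 = (R_Ax²/2 - M_Ax - M₀(x-a))/EI  [x>a] with R_A=18/5, M_A=32/5 = ((18/5)·(32/5)²/2 - (32/5)·(32/5) - 20·((32/5)-(24/5)))/20000 = 3/78125 rad
Load 2 — point force P=10 kN at a=4 m (b=L-a=4):
  θ_2 = Pa²(L-x)(2bL-(3b+a)(L-x))/(2L³EI)  [x>a] = 10·4²·(8-(32/5))·(2·4·8-(3·4+4)·(8-(32/5)))/(2·8³·20000) = 3/6250 rad
Load 3 — applied couple M₀=15 kN·m at a=16/5 m (b=L-a=24/5):
  θ_3 = (R_Ax²/2 - M_Ax - M₀(x-a))/EI  [x>a] with R_A=27/10, M_A=9/5 = ((27/10)·(32/5)²/2 - (9/5)·(32/5) - 15·((32/5)-(16/5)))/20000 = -33/156250 rad
Load 4 — uniform load w=17 kN/m over full span:
  θ_4 = -wx(L-x)(L-2x)/(12EI) = -17·(32/5)·(8-(32/5))·(8-2·(32/5))/(12·20000) = 272/78125 rad
Superposition: θ = Σ θ_i = 296/78125 rad ≈ 0.003789 rad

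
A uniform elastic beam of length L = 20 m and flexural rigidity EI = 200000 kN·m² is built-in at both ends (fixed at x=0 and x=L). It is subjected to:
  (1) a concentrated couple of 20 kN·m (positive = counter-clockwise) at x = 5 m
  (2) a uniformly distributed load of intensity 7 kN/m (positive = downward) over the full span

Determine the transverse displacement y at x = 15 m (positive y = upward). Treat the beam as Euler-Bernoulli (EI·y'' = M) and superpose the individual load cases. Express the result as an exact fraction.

y(15) = -203/25600 m

Load 1 — applied couple M₀=20 kN·m at a=5 m (b=L-a=15):
  y_1 = (R_Ax³/6 - M_Ax²/2 - M₀(x-a)²/2)/EI  [x>a] with R_A=9/8, M_A=-15/4 = ((9/8)·15³/6 - (-15/4)·15²/2 - 20·(15-5)²/2)/200000 = 7/25600 m
Load 2 — uniform load w=7 kN/m over full span:
  y_2 = -wx²(L-x)²/(24EI) = -7·15²·(20-15)²/(24·200000) = -21/2560 m
Superposition: y = Σ y_i = -203/25600 m ≈ -0.007930 m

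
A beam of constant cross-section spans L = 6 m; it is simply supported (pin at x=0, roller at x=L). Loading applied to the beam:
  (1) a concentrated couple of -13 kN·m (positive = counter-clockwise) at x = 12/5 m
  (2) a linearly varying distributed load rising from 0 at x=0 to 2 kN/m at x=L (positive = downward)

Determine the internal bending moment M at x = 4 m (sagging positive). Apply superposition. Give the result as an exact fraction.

M(4) = 79/9 kN·m

Load 1 — applied couple M₀=-13 kN·m at a=12/5 m (b=L-a=18/5):
  M_1 = M₀x/L - M₀  [x>a] = (-13)·4/6 - (-13) = 13/3 kN·m
Load 2 — triangular load w₀=2 kN/m (0→w₀ over full span):
  M_2 = w₀Lx/6 - w₀x³/(6L) = 2·6·4/6 - 2·4³/(6·6) = 40/9 kN·m
Superposition: M = Σ M_i = 79/9 kN·m ≈ 8.777778 kN·m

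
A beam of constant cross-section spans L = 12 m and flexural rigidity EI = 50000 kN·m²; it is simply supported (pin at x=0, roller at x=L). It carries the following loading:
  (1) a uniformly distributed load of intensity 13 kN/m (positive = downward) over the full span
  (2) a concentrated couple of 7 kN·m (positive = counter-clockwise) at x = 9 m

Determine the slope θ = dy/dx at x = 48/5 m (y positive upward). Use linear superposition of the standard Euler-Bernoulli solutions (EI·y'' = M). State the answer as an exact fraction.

θ(48/5) = 752617/50000000 rad

Load 1 — uniform load w=13 kN/m over full span:
  θ_1 = -w(L³-6Lx²+4x³)/(24EI) = -13·(12³-6·12·(48/5)²+4·(48/5)³)/(24·50000) = 11583/781250 rad
Load 2 — applied couple M₀=7 kN·m at a=9 m (b=L-a=3):
  θ_2 = (M₀x²/(2L)-M₀(x-a)+C₁)/EI  [x>a] with C₁=M₀(3b²-L²)/(6L)=-91/8 = (7·(48/5)²/(2·12)-7·((48/5)-9)+(-91/8))/50000 = 2261/10000000 rad
Superposition: θ = Σ θ_i = 752617/50000000 rad ≈ 0.015052 rad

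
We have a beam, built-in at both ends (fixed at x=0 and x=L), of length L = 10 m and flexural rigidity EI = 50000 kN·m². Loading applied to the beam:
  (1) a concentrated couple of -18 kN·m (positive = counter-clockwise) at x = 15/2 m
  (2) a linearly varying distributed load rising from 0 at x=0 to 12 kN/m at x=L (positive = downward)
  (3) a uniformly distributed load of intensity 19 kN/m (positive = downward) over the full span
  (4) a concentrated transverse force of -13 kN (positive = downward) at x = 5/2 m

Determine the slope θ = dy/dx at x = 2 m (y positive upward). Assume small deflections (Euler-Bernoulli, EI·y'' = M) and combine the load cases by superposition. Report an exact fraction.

θ(2) = -6999/2000000 rad

Load 1 — applied couple M₀=-18 kN·m at a=15/2 m (b=L-a=5/2):
  θ_1 = (R_Ax²/2 - M_Ax)/EI  [x≤a] with R_A=-81/40, M_A=-45/8 = ((-81/40)·2²/2 - (-45/8)·2)/50000 = 9/62500 rad
Load 2 — triangular load w₀=12 kN/m (0→w₀ over full span):
  θ_2 = -w₀(2x(L-x)(L-2x)(x+2L)+x²(L-x)²)/(120LEI) = -12·(2·2·(10-2)·(10-2·2)·(2+2·10)+2²·(10-2)²)/(120·10·50000) = -14/15625 rad
Load 3 — uniform load w=19 kN/m over full span:
  θ_3 = -wx(L-x)(L-2x)/(12EI) = -19·2·(10-2)·(10-2·2)/(12·50000) = -19/6250 rad
Load 4 — point force P=-13 kN at a=5/2 m (b=L-a=15/2):
  θ_4 = -Pb²x(2aL-(3a+b)x)/(2L³EI)  [x≤a] = -(-13)·(15/2)²·2·(2·(5/2)·10-(3·(5/2)+(15/2))·2)/(2·10³·50000) = 117/400000 rad
Superposition: θ = Σ θ_i = -6999/2000000 rad ≈ -0.003500 rad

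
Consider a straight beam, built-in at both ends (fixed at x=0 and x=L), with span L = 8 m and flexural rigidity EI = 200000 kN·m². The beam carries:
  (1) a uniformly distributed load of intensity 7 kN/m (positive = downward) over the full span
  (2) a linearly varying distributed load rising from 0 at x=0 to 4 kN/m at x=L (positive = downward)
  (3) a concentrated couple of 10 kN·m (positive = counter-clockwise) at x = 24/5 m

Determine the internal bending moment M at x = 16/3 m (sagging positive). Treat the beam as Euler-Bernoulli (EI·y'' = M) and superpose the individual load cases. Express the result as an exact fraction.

Load 1 — uniform load w=7 kN/m over full span:
  M_1 = wLx/2 - wL²/12 - wx²/2 = 7·8·(16/3)/2 - 7·8²/12 - 7·(16/3)²/2 = 112/9 kN·m
Load 2 — triangular load w₀=4 kN/m (0→w₀ over full span):
  M_2 = 3w₀Lx/20 - w₀L²/30 - w₀x³/(6L) = 3·4·8·(16/3)/20 - 4·8²/30 - 4·(16/3)³/(6·8) = 1792/405 kN·m
Load 3 — applied couple M₀=10 kN·m at a=24/5 m (b=L-a=16/5):
  M_3 = R_Ax - M_A - M₀  [x>a] with R_A=9/5, M_A=16/5 = (9/5)·(16/3) - (16/5) - 10 = -18/5 kN·m
Superposition: M = Σ M_i = 5374/405 kN·m ≈ 13.269136 kN·m

M(16/3) = 5374/405 kN·m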